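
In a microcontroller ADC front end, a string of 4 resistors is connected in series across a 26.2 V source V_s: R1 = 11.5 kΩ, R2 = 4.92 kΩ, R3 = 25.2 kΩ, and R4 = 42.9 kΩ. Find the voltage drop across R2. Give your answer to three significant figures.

Series total: ΣR = 11.5 + 4.92 + 25.2 + 42.9 = 84.52 kΩ.
V = V_s · R/ΣR = 26.2 × 0.05821 = 1.525 V.

V ≈ 1.53 V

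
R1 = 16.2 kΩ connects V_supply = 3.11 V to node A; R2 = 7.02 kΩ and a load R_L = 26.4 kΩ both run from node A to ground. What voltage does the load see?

First combine the lower leg with the load: R2 ‖ R_L = 5.545 kΩ.
Voltage divider with the loaded lower leg: V_out = 3.11 × 5.545/(16.2 + 5.545) = 3.11 × 0.2550 = 0.7931 V.
(Unloaded it would be 0.940 V; the load pulls it down.)

V_out ≈ 0.793 V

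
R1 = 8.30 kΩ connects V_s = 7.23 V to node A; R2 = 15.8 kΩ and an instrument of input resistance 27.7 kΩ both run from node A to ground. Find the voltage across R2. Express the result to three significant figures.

V_out ≈ 3.96 V

R2 ‖ R_L = (15.8 × 27.7)/(15.8 + 27.7) = 10.06 kΩ.
Now apply the divider: V_out = 7.23 × 0.5480 = 3.962 V.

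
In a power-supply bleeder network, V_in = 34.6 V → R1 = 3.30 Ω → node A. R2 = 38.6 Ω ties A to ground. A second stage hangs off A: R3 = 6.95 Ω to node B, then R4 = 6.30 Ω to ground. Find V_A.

V_A ≈ 25.9 V

Node A sees R2 in parallel with the series input of stage 2, R3 + R4 = 13.25 Ω.
Effective lower resistance at A: R2 ‖ 13.25 = 9.864 Ω.
First divider: V_A = V_in · 9.864/(3.30 + 9.864) = 25.93 V.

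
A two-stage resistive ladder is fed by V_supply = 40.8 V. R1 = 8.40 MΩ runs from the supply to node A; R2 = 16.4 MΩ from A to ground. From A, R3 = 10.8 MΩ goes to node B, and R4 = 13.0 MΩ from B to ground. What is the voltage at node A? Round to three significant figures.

Looking into the second stage from A: R3 + R4 = 23.80 MΩ appears in parallel with R2.
R2 ‖ (R3+R4) = 9.709 MΩ.
V_A = 40.8 × 9.709/(8.40 + 9.709) = 21.88 V.

V_A ≈ 21.9 V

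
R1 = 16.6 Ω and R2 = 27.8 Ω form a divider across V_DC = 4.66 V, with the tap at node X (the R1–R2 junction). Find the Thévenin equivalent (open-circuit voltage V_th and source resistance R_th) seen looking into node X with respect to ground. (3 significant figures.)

Open-circuit (no load on X): V_th = V_DC · R2/(R1 + R2) = 4.66 × 27.8/(16.60 + 27.8) = 2.918 V.
Looking into X with the source shorted: R_th = R1·R2/(R1+R2) = 16.60 × 27.8/44.40 = 10.39 Ω.

V_th ≈ 2.92 V, R_th ≈ 10.4 Ω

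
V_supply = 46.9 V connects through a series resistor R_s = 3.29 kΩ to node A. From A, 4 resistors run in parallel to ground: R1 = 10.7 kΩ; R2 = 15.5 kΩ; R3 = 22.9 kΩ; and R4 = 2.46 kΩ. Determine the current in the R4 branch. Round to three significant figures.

I ≈ 6.35 mA

Combine the parallel branches: R_p = (1/10.7 + 1/15.5 + 1/22.9 + 1/2.46)⁻¹ = 1.644 kΩ.
Node voltage V_A = V_supply · R_p/(R_s + R_p) = 46.9 × 0.3332 = 15.63 V.
I(R4) = V_A / R4 = 15.63/2.46 = 6.353 mA.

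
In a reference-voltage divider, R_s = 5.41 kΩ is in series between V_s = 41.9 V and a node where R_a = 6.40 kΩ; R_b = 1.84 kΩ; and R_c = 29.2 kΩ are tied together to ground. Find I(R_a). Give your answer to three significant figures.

I ≈ 1.32 mA

Equivalent of the parallel group: R_p = 1.362 kΩ.
V_A = 41.9 × 1.362/6.772 = 8.429 V.
Branch current I = V_A/R_a = 8.429/6.40 = 1.317 mA.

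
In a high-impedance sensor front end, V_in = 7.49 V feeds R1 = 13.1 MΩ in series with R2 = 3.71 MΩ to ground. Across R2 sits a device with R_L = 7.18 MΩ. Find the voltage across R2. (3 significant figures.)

R2 ‖ R_L = (3.71 × 7.18)/(3.71 + 7.18) = 2.446 MΩ.
Then V_out = V_in · R2'/(R1 + R2') = 7.49 × 2.446/15.55 = 1.179 V.

V_out ≈ 1.18 V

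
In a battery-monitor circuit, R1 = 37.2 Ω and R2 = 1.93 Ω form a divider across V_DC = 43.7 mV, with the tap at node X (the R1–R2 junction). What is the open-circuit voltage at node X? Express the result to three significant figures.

With X open, the divider is unloaded: V_th = 43.7 × 1.93/39.13 = 2.155 mV.

V_th ≈ 2.16 mV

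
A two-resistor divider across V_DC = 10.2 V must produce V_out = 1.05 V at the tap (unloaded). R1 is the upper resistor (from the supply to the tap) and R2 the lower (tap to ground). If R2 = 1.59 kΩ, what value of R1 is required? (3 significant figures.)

R1 ≈ 13.9 kΩ

The divider ratio is R2/(R1+R2) = 1.05/10.2 = 0.1029.
Rearranging, R1 = R2·(1−k)/k = 1.59 × 8.714 = 13.86 kΩ.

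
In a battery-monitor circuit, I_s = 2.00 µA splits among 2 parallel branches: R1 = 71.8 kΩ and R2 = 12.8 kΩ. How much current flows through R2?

Two-branch current divider: I_k = I_s · R_other/(R_1 + R_2).
I(R2) = 2.00 × 71.8/(71.8 + 12.8) = 2.00 × 0.8487 = 1.697 µA.

I ≈ 1.70 µA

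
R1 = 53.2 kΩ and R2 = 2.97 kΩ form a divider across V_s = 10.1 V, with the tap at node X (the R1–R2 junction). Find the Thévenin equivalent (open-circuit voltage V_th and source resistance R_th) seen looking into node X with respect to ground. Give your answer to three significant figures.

V_th ≈ 0.534 V, R_th ≈ 2.81 kΩ

V_th is the unloaded tap voltage: V_s · R2/(R1+R2) = 10.1 × 0.05288 = 0.5340 V.
Zeroing V_s shorts the top of R1 to ground, so R_th = R1 ‖ R2 = 2.813 kΩ.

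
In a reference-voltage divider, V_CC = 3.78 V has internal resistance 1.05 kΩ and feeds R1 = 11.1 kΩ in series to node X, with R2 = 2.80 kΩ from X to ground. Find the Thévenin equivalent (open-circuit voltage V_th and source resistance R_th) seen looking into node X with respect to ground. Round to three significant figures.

V_th ≈ 0.708 V, R_th ≈ 2.28 kΩ

R1' = 1.05 + 11.1 = 12.15 kΩ (source resistance + R1).
Open-circuit (no load on X): V_th = V_CC · R2/(R1' + R2) = 3.78 × 2.80/(12.15 + 2.80) = 0.7080 V.
Zeroing V_CC shorts the top of R1' to ground, so R_th = R1' ‖ R2 = 2.276 kΩ.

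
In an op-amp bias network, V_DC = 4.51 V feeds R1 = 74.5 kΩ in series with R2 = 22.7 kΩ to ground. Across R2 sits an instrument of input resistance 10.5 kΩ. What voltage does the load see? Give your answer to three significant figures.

First combine the lower leg with the load: R2 ‖ R_L = 7.179 kΩ.
Voltage divider with the loaded lower leg: V_out = 4.51 × 7.179/(74.5 + 7.179) = 4.51 × 0.08790 = 0.3964 V.
(Unloaded it would be 1.05 V; the load pulls it down.)

V_out ≈ 0.396 V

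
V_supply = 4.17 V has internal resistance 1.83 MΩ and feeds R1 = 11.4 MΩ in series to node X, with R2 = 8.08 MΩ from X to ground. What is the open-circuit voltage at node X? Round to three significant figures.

V_th ≈ 1.58 V

R1' = 1.83 + 11.4 = 13.23 MΩ (source resistance + R1).
With X open, the divider is unloaded: V_th = 4.17 × 8.08/21.31 = 1.581 V.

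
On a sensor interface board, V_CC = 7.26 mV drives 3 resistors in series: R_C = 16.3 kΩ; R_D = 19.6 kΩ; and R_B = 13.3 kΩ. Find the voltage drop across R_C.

V ≈ 2.41 mV

ΣR = 16.3 + 19.6 + 13.3 = 49.20 kΩ.
Voltage divider: V = V_CC · (16.30 / 49.20) = 7.26 × 0.3313 = 2.405 mV.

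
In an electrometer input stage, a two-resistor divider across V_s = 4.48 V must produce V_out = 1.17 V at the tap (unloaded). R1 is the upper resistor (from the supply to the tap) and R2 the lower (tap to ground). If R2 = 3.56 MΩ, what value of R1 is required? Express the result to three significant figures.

R1 ≈ 10.1 MΩ

The divider ratio is R2/(R1+R2) = 1.17/4.48 = 0.2612.
R1 = R2·(1/k − 1) = 3.56 × 2.829 = 10.07 MΩ.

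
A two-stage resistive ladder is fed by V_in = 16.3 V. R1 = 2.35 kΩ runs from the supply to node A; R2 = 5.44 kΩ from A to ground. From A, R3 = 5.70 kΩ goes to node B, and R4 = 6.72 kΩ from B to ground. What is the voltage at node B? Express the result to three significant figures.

Node A sees R2 in parallel with the series input of stage 2, R3 + R4 = 12.42 kΩ.
Effective lower resistance at A: R2 ‖ 12.42 = 3.783 kΩ.
V_A = 16.3 × 3.783/(2.35 + 3.783) = 10.05 V.
V_B = V_A × 0.5411 = 5.440 V.

V_B ≈ 5.44 V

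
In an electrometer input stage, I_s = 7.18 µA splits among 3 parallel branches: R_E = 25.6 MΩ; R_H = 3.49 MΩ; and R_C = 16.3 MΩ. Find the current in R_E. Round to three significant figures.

ΣG = 1/25.6 + 1/3.49 + 1/16.3 = 0.3869.
R_E takes the fraction G_k/ΣG = 0.03906/0.3869 = 0.1010, so I = 7.18 × 0.1010 = 0.7248 µA.

I ≈ 0.725 µA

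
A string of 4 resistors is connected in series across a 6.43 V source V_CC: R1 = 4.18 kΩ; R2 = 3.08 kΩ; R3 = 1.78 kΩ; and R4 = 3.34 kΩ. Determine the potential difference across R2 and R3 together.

V ≈ 2.52 V

Series total: ΣR = 4.18 + 3.08 + 1.78 + 3.34 = 12.38 kΩ.
R_{R2..R3} = 3.08 + 1.78 = 4.860 kΩ.
By the voltage-divider rule, V = 6.43 × 4.860/12.38 = 2.524 V.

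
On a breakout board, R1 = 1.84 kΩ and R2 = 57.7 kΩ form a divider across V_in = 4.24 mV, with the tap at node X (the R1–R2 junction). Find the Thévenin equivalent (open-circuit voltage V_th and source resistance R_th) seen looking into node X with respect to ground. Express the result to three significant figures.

V_th is the unloaded tap voltage: V_in · R2/(R1+R2) = 4.24 × 0.9691 = 4.109 mV.
Zeroing V_in shorts the top of R1 to ground, so R_th = R1 ‖ R2 = 1.783 kΩ.

V_th ≈ 4.11 mV, R_th ≈ 1.78 kΩ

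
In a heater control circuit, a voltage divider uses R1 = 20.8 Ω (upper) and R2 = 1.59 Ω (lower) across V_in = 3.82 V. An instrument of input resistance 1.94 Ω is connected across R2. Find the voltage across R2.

V_out ≈ 0.154 V

The load sits in parallel with R2, giving an effective lower resistance R2' = R2·R_L/(R2+R_L) = 0.8738 Ω.
Now apply the divider: V_out = 3.82 × 0.04032 = 0.1540 V.
(Unloaded it would be 0.271 V; the load pulls it down.)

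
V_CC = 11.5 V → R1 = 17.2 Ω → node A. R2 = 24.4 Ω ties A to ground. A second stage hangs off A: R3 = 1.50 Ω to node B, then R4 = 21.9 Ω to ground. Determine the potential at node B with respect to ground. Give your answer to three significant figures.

Node A sees R2 in parallel with the series input of stage 2, R3 + R4 = 23.40 Ω.
Effective lower resistance at A: R2 ‖ 23.40 = 11.94 Ω.
V_A = 11.5 × 11.94/(17.2 + 11.94) = 4.713 V.
V_B = V_A × 0.9359 = 4.411 V.

V_B ≈ 4.41 V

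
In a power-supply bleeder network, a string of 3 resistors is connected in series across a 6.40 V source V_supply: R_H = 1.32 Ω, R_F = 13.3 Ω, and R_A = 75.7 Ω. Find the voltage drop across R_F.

V ≈ 0.942 V

Total series resistance ΣR = 1.32 + 13.3 + 75.7 = 90.32 Ω.
Voltage divider: V = V_supply · (13.30 / 90.32) = 6.40 × 0.1473 = 0.9424 V.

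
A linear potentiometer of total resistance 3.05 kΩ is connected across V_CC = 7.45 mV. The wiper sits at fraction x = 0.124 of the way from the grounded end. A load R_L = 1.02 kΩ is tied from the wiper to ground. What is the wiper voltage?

Lower segment x·R_p = 0.3782 kΩ; upper segment (1−x)·R_p = 2.672 kΩ.
(x·R_p) ‖ R_L = 0.2759 kΩ.
Loaded-divider output: V_out = 7.45 × 0.09360 = 0.6973 mV.
(Unloaded: V_out = x·V_CC = 0.924 mV.)

V_out ≈ 0.697 mV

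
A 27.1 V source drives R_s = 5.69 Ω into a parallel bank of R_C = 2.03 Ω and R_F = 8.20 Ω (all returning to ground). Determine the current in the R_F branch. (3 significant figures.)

Parallel bank: R_p = 1/(1/2.03 + 1/8.20) = 1.627 Ω.
Node voltage V_A = V_DC · R_p/(R_s + R_p) = 27.1 × 0.2224 = 6.026 V.
I(R_F) = V_A / R_F = 6.026/8.20 = 0.7349 A.

I ≈ 0.735 A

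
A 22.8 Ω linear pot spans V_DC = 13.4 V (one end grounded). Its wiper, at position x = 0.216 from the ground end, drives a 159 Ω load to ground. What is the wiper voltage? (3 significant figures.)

V_out ≈ 2.83 V

Lower segment x·R_p = 4.925 Ω; upper segment (1−x)·R_p = 17.88 Ω.
Lower segment in parallel with the load: 4.925 ‖ 159 = 4.777 Ω.
Loaded-divider output: V_out = 13.4 × 0.2109 = 2.826 V.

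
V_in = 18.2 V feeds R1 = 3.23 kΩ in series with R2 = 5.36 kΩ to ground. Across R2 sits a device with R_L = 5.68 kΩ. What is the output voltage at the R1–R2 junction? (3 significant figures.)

V_out ≈ 8.38 V

The load sits in parallel with R2, giving an effective lower resistance R2' = R2·R_L/(R2+R_L) = 2.758 kΩ.
Voltage divider with the loaded lower leg: V_out = 18.2 × 2.758/(3.23 + 2.758) = 18.2 × 0.4606 = 8.382 V.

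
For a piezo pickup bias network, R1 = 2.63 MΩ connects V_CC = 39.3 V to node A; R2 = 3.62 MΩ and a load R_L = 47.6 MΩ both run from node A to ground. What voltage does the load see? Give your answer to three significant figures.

V_out ≈ 22.1 V

The load sits in parallel with R2, giving an effective lower resistance R2' = R2·R_L/(R2+R_L) = 3.364 MΩ.
Voltage divider with the loaded lower leg: V_out = 39.3 × 3.364/(2.63 + 3.364) = 39.3 × 0.5612 = 22.06 V.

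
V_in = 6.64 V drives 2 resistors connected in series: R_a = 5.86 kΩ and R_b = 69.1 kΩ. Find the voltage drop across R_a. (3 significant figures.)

V ≈ 0.519 V

Total series resistance ΣR = 5.86 + 69.1 = 74.96 kΩ.
V = V_in · R/ΣR = 6.64 × 0.07818 = 0.5191 V.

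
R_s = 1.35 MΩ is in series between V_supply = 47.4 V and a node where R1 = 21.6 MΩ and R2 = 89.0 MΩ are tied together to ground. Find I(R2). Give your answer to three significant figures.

Combine the parallel branches: R_p = (1/21.6 + 1/89.0)⁻¹ = 17.38 MΩ.
V_A = 47.4 × 17.38/18.73 = 43.98 V.
Branch current I = V_A/R2 = 43.98/89.0 = 0.4942 µA.
(Equivalently: I_total = 2.530 µA, then current-divider fraction G_k/ΣG = 0.1953.)

I ≈ 0.494 µA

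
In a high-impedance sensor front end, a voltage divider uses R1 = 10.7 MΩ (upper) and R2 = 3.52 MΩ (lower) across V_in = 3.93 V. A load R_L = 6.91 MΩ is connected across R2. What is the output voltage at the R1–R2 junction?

V_out ≈ 0.703 V

The load sits in parallel with R2, giving an effective lower resistance R2' = R2·R_L/(R2+R_L) = 2.332 MΩ.
Now apply the divider: V_out = 3.93 × 0.1789 = 0.7033 V.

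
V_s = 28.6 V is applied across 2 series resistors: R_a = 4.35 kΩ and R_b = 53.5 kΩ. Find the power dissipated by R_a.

The common current is I = 28.6/57.85 = 0.4944 mA.
P = I²R = 0.2444 × 4.35 = 1.063 mW.

P ≈ 1.06 mW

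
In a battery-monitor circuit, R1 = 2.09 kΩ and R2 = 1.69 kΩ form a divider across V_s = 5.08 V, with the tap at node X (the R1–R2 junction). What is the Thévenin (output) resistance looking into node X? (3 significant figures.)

R_th ≈ 0.934 kΩ

Zeroing V_s shorts the top of R1 to ground, so R_th = R1 ‖ R2 = 0.9344 kΩ.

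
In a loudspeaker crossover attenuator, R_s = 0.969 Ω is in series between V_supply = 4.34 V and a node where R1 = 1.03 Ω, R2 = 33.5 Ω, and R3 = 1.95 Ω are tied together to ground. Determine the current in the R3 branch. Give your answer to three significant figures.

Combine the parallel branches: R_p = (1/1.03 + 1/33.5 + 1/1.95)⁻¹ = 0.6607 Ω.
V_A = 4.34 × 0.6607/1.630 = 1.759 V.
Branch current I = V_A/R3 = 1.759/1.95 = 0.9023 A.

I ≈ 0.902 A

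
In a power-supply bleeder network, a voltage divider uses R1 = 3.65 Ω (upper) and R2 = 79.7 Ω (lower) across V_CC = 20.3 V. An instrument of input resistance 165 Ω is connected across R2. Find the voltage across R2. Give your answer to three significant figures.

The load sits in parallel with R2, giving an effective lower resistance R2' = R2·R_L/(R2+R_L) = 53.74 Ω.
Voltage divider with the loaded lower leg: V_out = 20.3 × 53.74/(3.65 + 53.74) = 20.3 × 0.9364 = 19.01 V.

V_out ≈ 19.0 V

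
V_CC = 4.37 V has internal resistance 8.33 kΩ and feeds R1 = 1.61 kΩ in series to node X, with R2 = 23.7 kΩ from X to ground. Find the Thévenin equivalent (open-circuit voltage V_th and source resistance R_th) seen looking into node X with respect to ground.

R1' = 8.33 + 1.61 = 9.940 kΩ (source resistance + R1).
Open-circuit (no load on X): V_th = V_CC · R2/(R1' + R2) = 4.37 × 23.7/(9.940 + 23.7) = 3.079 V.
With V_CC suppressed (replaced by a short), R_th = R1' ‖ R2 = (9.940 × 23.7)/(9.940 + 23.7) = 7.003 kΩ.

V_th ≈ 3.08 V, R_th ≈ 7.00 kΩ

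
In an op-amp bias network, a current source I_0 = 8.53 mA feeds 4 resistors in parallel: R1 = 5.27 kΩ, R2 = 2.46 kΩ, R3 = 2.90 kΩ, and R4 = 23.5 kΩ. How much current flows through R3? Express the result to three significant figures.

I ≈ 2.99 mA

Total conductance ΣG = 1/5.27 + 1/2.46 + 1/2.90 + 1/23.5 = 0.9836 (units of 1/kΩ).
R3 takes the fraction G_k/ΣG = 0.3448/0.9836 = 0.3506, so I = 8.53 × 0.3506 = 2.990 mA.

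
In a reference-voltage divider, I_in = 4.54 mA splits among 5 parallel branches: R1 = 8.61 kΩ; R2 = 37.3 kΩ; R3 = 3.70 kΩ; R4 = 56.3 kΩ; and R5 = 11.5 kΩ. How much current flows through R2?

Conductances: ΣG = 1/8.61 + 1/37.3 + 1/3.70 + 1/56.3 + 1/11.5 = 0.5179 (1/kΩ).
Current divider: I(R2) = I_in · G_k/ΣG = 4.54 × (0.02681/0.5179) = 4.54 × 0.05176 = 0.2350 mA.

I ≈ 0.235 mA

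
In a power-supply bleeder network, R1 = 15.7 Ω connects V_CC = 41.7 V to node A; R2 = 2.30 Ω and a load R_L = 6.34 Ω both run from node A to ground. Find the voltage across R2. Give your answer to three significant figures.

R2 ‖ R_L = (2.30 × 6.34)/(2.30 + 6.34) = 1.688 Ω.
Now apply the divider: V_out = 41.7 × 0.09706 = 4.048 V.

V_out ≈ 4.05 V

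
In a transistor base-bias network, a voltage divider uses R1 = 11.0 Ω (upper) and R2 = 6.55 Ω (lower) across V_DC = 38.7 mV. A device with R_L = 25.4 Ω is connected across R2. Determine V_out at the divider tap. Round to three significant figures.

First combine the lower leg with the load: R2 ‖ R_L = 5.207 Ω.
Then V_out = V_DC · R2'/(R1 + R2') = 38.7 × 5.207/16.21 = 12.43 mV.

V_out ≈ 12.4 mV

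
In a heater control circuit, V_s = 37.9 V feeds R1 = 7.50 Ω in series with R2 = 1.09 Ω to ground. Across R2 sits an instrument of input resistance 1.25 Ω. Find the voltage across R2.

R2 ‖ R_L = (1.09 × 1.25)/(1.09 + 1.25) = 0.5823 Ω.
Voltage divider with the loaded lower leg: V_out = 37.9 × 0.5823/(7.50 + 0.5823) = 37.9 × 0.07204 = 2.730 V.
(Unloaded it would be 4.81 V; the load pulls it down.)

V_out ≈ 2.73 V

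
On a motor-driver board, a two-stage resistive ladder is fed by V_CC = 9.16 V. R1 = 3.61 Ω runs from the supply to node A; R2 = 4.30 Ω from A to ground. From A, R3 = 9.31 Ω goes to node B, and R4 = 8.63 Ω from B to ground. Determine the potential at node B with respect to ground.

V_B ≈ 2.16 V

The second stage (R3 + R4 = 17.94 Ω) loads node A in parallel with R2.
R2 ‖ (R3+R4) = 3.469 Ω.
So V_A = 9.16 × 0.4900 = 4.489 V.
V_B = V_A × 0.4810 = 2.159 V.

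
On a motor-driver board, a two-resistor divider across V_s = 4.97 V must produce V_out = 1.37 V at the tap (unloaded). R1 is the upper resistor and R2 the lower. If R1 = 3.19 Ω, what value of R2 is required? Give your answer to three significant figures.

R2 ≈ 1.21 Ω

The divider ratio is R2/(R1+R2) = 1.37/4.97 = 0.2757.
Rearranging, R2 = R1·k/(1−k) = 3.19 × 0.3806 = 1.214 Ω.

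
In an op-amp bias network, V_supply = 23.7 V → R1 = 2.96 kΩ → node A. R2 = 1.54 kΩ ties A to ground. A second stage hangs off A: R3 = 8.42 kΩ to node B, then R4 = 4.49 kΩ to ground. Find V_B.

Node A sees R2 in parallel with the series input of stage 2, R3 + R4 = 12.91 kΩ.
Effective lower resistance at A: R2 ‖ 12.91 = 1.376 kΩ.
First divider: V_A = V_supply · 1.376/(2.96 + 1.376) = 7.521 V.
V_B = V_A × 0.3478 = 2.616 V.

V_B ≈ 2.62 V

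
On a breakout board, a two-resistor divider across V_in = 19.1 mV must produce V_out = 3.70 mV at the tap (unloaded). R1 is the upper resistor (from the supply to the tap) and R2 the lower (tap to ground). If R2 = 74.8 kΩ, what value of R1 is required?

R1 ≈ 311 kΩ

V_out/V_in = R2/(R1+R2) = 0.1937.
Rearranging, R1 = R2·(1−k)/k = 74.8 × 4.162 = 311.3 kΩ.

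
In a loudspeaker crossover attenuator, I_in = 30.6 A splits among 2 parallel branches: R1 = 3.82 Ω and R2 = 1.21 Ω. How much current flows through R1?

With just two branches, the current splits inversely with resistance.
So I = 30.6 × 1.21/5.030 = 7.361 A.

I ≈ 7.36 A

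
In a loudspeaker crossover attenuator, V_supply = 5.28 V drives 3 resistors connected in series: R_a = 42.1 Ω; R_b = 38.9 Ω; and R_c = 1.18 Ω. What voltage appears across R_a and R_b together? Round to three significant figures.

V ≈ 5.20 V

Series total: ΣR = 42.1 + 38.9 + 1.18 = 82.18 Ω.
R_{R_a..R_b} = 42.1 + 38.9 = 81.00 Ω.
V = V_supply · R/ΣR = 5.28 × 0.9856 = 5.204 V.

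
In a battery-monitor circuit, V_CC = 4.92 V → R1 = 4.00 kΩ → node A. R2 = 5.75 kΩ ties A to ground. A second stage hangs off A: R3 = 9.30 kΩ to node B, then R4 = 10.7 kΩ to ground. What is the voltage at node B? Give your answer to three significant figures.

Looking into the second stage from A: R3 + R4 = 20.00 kΩ appears in parallel with R2.
R2 ‖ (R3+R4) = 4.466 kΩ.
First divider: V_A = V_CC · 4.466/(4.00 + 4.466) = 2.595 V.
Stage 2 is unloaded, so V_B = V_A · R4/(R3+R4) = 2.595 × 10.7/20.00 = 1.389 V.

V_B ≈ 1.39 V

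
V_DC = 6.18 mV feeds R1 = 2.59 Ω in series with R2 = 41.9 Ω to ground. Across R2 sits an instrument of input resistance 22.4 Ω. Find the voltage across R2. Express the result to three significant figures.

V_out ≈ 5.25 mV

The load sits in parallel with R2, giving an effective lower resistance R2' = R2·R_L/(R2+R_L) = 14.60 Ω.
Then V_out = V_DC · R2'/(R1 + R2') = 6.18 × 14.60/17.19 = 5.249 mV.
(Unloaded it would be 5.82 mV; the load pulls it down.)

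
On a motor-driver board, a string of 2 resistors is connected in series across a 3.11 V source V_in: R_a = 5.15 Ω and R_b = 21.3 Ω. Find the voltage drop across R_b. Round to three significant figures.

ΣR = 5.15 + 21.3 = 26.45 Ω.
By the voltage-divider rule, V = 3.11 × 21.30/26.45 = 2.504 V.

V ≈ 2.50 V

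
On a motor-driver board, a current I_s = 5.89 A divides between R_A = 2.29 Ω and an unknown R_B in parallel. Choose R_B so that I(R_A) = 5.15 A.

R_B ≈ 15.9 Ω

In a two-way split, I_A/I_s = R_B/(R_A + R_B).
5.15/5.89 = R_B/(R_A + R_B) → R_B = R_A · (0.8744)/(1 − 0.8744) = 2.29 × 6.959 = 15.94 Ω.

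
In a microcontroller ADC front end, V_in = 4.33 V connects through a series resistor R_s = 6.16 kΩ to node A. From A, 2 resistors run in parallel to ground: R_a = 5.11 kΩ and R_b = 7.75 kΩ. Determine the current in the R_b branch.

Combine the parallel branches: R_p = (1/5.11 + 1/7.75)⁻¹ = 3.080 kΩ.
V_A = 4.33 × 3.080/9.240 = 1.443 V.
I(R_b) = V_A / R_b = 1.443/7.75 = 0.1862 mA.

I ≈ 0.186 mA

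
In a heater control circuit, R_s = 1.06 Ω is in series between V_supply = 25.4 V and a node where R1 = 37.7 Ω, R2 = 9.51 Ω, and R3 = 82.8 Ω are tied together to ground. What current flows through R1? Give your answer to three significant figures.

I ≈ 0.585 A

Combine the parallel branches: R_p = (1/37.7 + 1/9.51 + 1/82.8)⁻¹ = 6.956 Ω.
V_A by voltage divider: V_A = 25.4 × 6.956/(1.06 + 6.956) = 22.04 V.
I(R1) = V_A / R1 = 22.04/37.7 = 0.5847 A.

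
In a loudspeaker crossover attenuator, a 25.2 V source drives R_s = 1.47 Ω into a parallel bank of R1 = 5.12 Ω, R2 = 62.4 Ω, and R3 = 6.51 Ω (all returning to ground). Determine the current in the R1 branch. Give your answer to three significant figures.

I ≈ 3.20 A

Combine the parallel branches: R_p = (1/5.12 + 1/62.4 + 1/6.51)⁻¹ = 2.740 Ω.
Node voltage V_A = V_s · R_p/(R_s + R_p) = 25.2 × 0.6508 = 16.40 V.
I(R1) = V_A / R1 = 16.40/5.12 = 3.203 A.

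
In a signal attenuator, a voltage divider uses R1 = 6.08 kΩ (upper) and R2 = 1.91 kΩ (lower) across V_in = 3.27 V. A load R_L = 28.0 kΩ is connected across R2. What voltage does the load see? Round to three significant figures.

V_out ≈ 0.743 V

R2 ‖ R_L = (1.91 × 28.0)/(1.91 + 28.0) = 1.788 kΩ.
Now apply the divider: V_out = 3.27 × 0.2273 = 0.7431 V.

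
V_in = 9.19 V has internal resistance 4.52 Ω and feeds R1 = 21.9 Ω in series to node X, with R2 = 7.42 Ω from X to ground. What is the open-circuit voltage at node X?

R1' = 4.52 + 21.9 = 26.42 Ω (source resistance + R1).
Open-circuit (no load on X): V_th = V_in · R2/(R1' + R2) = 9.19 × 7.42/(26.42 + 7.42) = 2.015 V.

V_th ≈ 2.02 V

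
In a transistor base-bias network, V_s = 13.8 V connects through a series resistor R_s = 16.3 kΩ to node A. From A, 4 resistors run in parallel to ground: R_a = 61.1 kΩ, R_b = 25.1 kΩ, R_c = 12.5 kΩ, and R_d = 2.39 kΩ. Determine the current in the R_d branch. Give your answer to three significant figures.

I ≈ 0.575 mA

Parallel bank: R_p = 1/(1/61.1 + 1/25.1 + 1/12.5 + 1/2.39) = 1.803 kΩ.
V_A by voltage divider: V_A = 13.8 × 1.803/(16.3 + 1.803) = 1.374 V.
Branch current I = V_A/R_d = 1.374/2.39 = 0.5751 mA.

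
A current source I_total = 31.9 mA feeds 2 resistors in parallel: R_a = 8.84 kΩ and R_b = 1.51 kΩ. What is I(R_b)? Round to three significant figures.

For two parallel branches, I_k = I_total · (other R)/(sum of R).
I(R_b) = 31.9 × 8.84/(8.84 + 1.51) = 31.9 × 0.8541 = 27.25 mA.

I ≈ 27.2 mA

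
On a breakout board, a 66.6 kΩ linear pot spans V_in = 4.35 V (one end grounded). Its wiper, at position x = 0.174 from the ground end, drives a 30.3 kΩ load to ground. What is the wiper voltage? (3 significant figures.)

Lower segment x·R_p = 11.59 kΩ; upper segment (1−x)·R_p = 55.01 kΩ.
(x·R_p) ‖ R_L = 8.382 kΩ.
V_out = 4.35 × 8.382/(55.01 + 8.382) = 0.5752 V.
(Unloaded: V_out = x·V_in = 0.757 V.)

V_out ≈ 0.575 V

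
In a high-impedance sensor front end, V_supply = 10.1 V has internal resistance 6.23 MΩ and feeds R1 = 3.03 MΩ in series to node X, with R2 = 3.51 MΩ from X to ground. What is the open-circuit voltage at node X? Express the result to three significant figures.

R1' = 6.23 + 3.03 = 9.260 MΩ (source resistance + R1).
Open-circuit (no load on X): V_th = V_supply · R2/(R1' + R2) = 10.1 × 3.51/(9.260 + 3.51) = 2.776 V.

V_th ≈ 2.78 V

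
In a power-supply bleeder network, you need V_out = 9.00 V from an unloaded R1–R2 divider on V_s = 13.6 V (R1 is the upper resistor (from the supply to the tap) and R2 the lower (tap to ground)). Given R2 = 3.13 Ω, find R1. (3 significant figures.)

Required fraction k = V_out/V_s = 0.6618.
So R1 = R2 · (V_s/V_out − 1) = 3.13 × (13.6/9.00 − 1) = 3.13 × 0.5111 = 1.600 Ω.

R1 ≈ 1.60 Ω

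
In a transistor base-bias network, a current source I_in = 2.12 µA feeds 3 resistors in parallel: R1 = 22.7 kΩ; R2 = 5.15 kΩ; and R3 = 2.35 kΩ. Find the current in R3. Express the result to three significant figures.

ΣG = 1/22.7 + 1/5.15 + 1/2.35 = 0.6638.
By the current-divider rule, I = I_in · G_k/ΣG = 2.12 × 0.6411 = 1.359 µA.

I ≈ 1.36 µA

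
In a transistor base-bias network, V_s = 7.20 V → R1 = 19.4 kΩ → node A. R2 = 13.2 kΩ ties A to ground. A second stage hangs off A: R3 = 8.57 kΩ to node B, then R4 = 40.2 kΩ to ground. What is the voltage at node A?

V_A ≈ 2.51 V

Looking into the second stage from A: R3 + R4 = 48.77 kΩ appears in parallel with R2.
Effective lower resistance at A: R2 ‖ 48.77 = 10.39 kΩ.
V_A = 7.20 × 10.39/(19.4 + 10.39) = 2.511 V.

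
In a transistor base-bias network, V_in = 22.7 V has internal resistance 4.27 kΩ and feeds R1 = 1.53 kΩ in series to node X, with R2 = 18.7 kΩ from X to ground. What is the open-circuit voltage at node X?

V_th ≈ 17.3 V

R1' = 4.27 + 1.53 = 5.800 kΩ (source resistance + R1).
V_th is the unloaded tap voltage: V_in · R2/(R1'+R2) = 22.7 × 0.7633 = 17.33 V.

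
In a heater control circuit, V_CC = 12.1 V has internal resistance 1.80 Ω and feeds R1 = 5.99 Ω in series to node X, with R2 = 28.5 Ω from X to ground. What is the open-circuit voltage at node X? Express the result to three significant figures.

R1' = 1.80 + 5.99 = 7.790 Ω (source resistance + R1).
With X open, the divider is unloaded: V_th = 12.1 × 28.5/36.29 = 9.503 V.

V_th ≈ 9.50 V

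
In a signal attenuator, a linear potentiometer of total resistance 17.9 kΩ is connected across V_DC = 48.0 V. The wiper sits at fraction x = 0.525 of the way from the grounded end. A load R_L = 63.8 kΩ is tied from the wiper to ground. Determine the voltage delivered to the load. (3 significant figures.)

V_out ≈ 23.6 V

The pot divides into 8.502 kΩ above the wiper and 9.397 kΩ below.
Lower segment in parallel with the load: 9.397 ‖ 63.8 = 8.191 kΩ.
Loaded-divider output: V_out = 48.0 × 0.4907 = 23.55 V.
(Unloaded: V_out = x·V_DC = 25.2 V.)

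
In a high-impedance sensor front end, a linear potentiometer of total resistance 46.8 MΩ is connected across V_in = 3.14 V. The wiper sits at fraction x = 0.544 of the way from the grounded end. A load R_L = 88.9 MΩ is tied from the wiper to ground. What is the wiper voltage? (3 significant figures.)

Lower segment x·R_p = 25.46 MΩ; upper segment (1−x)·R_p = 21.34 MΩ.
Lower segment in parallel with the load: 25.46 ‖ 88.9 = 19.79 MΩ.
Then V_out = V_in · 19.79/(21.34 + 19.79) = 1.511 V.
(Unloaded: V_out = x·V_in = 1.71 V.)

V_out ≈ 1.51 V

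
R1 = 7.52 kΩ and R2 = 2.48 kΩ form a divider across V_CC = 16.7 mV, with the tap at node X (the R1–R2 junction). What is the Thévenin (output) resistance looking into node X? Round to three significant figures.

Zeroing V_CC shorts the top of R1 to ground, so R_th = R1 ‖ R2 = 1.865 kΩ.

R_th ≈ 1.86 kΩ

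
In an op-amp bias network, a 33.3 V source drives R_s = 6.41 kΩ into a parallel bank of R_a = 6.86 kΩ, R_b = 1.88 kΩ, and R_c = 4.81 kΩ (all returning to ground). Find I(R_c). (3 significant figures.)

Equivalent of the parallel group: R_p = 1.129 kΩ.
Node voltage V_A = V_supply · R_p/(R_s + R_p) = 33.3 × 0.1498 = 4.988 V.
Branch current I = V_A/R_c = 4.988/4.81 = 1.037 mA.
(Equivalently: I_total = 4.417 mA, then current-divider fraction G_k/ΣG = 0.2348.)

I ≈ 1.04 mA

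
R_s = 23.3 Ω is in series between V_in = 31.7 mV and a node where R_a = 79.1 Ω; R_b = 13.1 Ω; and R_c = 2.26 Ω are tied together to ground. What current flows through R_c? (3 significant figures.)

I ≈ 1.05 mA

Equivalent of the parallel group: R_p = 1.882 Ω.
V_A by voltage divider: V_A = 31.7 × 1.882/(23.3 + 1.882) = 2.369 mV.
Branch current I = V_A/R_c = 2.369/2.26 = 1.048 mA.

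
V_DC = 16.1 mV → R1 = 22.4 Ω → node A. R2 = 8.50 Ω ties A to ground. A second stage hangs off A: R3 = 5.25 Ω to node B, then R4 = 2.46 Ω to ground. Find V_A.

V_A ≈ 2.46 mV

The second stage (R3 + R4 = 7.710 Ω) loads node A in parallel with R2.
Effective lower resistance at A: R2 ‖ 7.710 = 4.043 Ω.
V_A = 16.1 × 4.043/(22.4 + 4.043) = 2.462 mV.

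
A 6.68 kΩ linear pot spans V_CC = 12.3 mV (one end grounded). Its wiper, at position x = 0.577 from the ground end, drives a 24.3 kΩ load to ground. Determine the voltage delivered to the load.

V_out ≈ 6.65 mV

The pot divides into 2.826 kΩ above the wiper and 3.854 kΩ below.
R_L loads the lower segment: effective lower R = 3.327 kΩ.
Then V_out = V_CC · 3.327/(2.826 + 3.327) = 6.651 mV.
(Unloaded: V_out = x·V_CC = 7.10 mV.)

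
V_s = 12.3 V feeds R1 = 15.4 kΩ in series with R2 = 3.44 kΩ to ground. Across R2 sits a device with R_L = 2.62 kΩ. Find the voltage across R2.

First combine the lower leg with the load: R2 ‖ R_L = 1.487 kΩ.
Voltage divider with the loaded lower leg: V_out = 12.3 × 1.487/(15.4 + 1.487) = 12.3 × 0.08807 = 1.083 V.

V_out ≈ 1.08 V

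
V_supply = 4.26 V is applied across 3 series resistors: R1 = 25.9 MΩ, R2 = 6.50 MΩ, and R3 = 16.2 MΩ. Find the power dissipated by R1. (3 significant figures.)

ΣR = 48.60 MΩ → I = 4.26/48.60 = 0.08765 µA.
P = I²R = 0.007683 × 25.9 = 0.1990 µW.

P ≈ 0.199 µW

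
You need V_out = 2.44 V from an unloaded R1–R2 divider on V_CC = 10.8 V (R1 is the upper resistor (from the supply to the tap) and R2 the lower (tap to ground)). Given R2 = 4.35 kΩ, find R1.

V_out/V_CC = R2/(R1+R2) = 0.2259.
So R1 = R2 · (V_CC/V_out − 1) = 4.35 × (10.8/2.44 − 1) = 4.35 × 3.426 = 14.90 kΩ.

R1 ≈ 14.9 kΩ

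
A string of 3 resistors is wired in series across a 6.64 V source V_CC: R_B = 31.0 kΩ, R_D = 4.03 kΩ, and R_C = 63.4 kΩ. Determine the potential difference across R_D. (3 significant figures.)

V ≈ 0.272 V

Total series resistance ΣR = 31.0 + 4.03 + 63.4 = 98.43 kΩ.
Voltage divider: V = V_CC · (4.030 / 98.43) = 6.64 × 0.04094 = 0.2719 V.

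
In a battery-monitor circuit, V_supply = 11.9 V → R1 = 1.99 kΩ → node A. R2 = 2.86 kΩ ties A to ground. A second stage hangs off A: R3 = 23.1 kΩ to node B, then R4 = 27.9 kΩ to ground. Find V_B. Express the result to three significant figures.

V_B ≈ 3.75 V

Node A sees R2 in parallel with the series input of stage 2, R3 + R4 = 51.00 kΩ.
R2 ‖ (R3+R4) = 2.708 kΩ.
First divider: V_A = V_supply · 2.708/(1.99 + 2.708) = 6.859 V.
Then the unloaded second divider: V_B = V_A × R4/(R3+R4) = 6.859 × 0.5471 = 3.753 V.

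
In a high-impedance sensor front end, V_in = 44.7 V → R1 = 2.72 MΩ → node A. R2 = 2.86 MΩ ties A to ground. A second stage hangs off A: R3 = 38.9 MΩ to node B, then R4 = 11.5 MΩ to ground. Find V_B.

V_B ≈ 5.09 V

Node A sees R2 in parallel with the series input of stage 2, R3 + R4 = 50.40 MΩ.
Effective lower resistance at A: R2 ‖ 50.40 = 2.706 MΩ.
So V_A = 44.7 × 0.4987 = 22.29 V.
Then the unloaded second divider: V_B = V_A × R4/(R3+R4) = 22.29 × 0.2282 = 5.087 V.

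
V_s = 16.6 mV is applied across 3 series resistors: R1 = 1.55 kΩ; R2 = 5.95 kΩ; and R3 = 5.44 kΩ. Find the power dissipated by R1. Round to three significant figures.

Series current I = V_s/ΣR = 16.6/12.94 = 1.283 µA.
P(R1) = I²·R1 = (1.283)² × 1.55 = 2.551 nW.

P ≈ 2.55 nW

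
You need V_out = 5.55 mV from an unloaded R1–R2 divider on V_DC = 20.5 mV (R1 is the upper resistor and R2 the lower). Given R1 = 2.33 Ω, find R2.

Required fraction k = V_out/V_DC = 0.2707.
So R2 = R1 · V_out/(V_DC − V_out) = 2.33 × 5.55/(20.5 − 5.55) = 2.33 × 0.3712 = 0.8650 Ω.

R2 ≈ 0.865 Ω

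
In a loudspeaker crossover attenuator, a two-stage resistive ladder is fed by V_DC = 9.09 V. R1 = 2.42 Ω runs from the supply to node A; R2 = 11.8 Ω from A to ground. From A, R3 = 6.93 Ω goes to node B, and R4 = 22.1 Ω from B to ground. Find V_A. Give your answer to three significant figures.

Node A sees R2 in parallel with the series input of stage 2, R3 + R4 = 29.03 Ω.
R2 ‖ (R3+R4) = 8.390 Ω.
So V_A = 9.09 × 0.7761 = 7.055 V.

V_A ≈ 7.06 V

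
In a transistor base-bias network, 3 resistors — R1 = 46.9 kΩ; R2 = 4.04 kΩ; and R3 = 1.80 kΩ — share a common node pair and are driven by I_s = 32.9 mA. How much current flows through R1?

ΣG = 1/46.9 + 1/4.04 + 1/1.80 = 0.8244.
R1 takes the fraction G_k/ΣG = 0.02132/0.8244 = 0.02586, so I = 32.9 × 0.02586 = 0.8509 mA.

I ≈ 0.851 mA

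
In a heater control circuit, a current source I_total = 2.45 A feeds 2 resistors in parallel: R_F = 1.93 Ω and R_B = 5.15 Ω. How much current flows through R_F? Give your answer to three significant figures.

I ≈ 1.78 A

Two-branch current divider: I_k = I_total · R_other/(R_1 + R_2).
I(R_F) = 2.45 × 5.15/(1.93 + 5.15) = 2.45 × 0.7274 = 1.782 A.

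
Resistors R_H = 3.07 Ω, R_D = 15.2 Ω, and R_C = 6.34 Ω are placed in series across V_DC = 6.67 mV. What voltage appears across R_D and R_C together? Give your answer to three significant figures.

V ≈ 5.84 mV

ΣR = 3.07 + 15.2 + 6.34 = 24.61 Ω.
R_{R_D..R_C} = 15.2 + 6.34 = 21.54 Ω.
Voltage divider: V = V_DC · (21.54 / 24.61) = 6.67 × 0.8753 = 5.838 mV.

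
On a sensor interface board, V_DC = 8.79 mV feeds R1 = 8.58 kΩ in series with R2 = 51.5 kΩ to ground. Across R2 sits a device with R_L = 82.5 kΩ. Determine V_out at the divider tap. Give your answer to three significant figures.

The load sits in parallel with R2, giving an effective lower resistance R2' = R2·R_L/(R2+R_L) = 31.71 kΩ.
Then V_out = V_DC · R2'/(R1 + R2') = 8.79 × 31.71/40.29 = 6.918 mV.
(Unloaded it would be 7.53 mV; the load pulls it down.)

V_out ≈ 6.92 mV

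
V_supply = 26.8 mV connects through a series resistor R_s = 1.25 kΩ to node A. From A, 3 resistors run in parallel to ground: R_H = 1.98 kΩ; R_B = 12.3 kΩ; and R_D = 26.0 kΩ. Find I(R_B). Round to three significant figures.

I ≈ 1.22 µA

Equivalent of the parallel group: R_p = 1.600 kΩ.
Node voltage V_A = V_supply · R_p/(R_s + R_p) = 26.8 × 0.5615 = 15.05 mV.
I(R_B) = V_A / R_B = 15.05/12.3 = 1.223 µA.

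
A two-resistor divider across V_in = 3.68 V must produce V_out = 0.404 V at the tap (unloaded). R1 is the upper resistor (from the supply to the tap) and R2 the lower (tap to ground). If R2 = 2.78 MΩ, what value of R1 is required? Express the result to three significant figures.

R1 ≈ 22.5 MΩ

V_out/V_in = R2/(R1+R2) = 0.1098.
R1 = R2·(1/k − 1) = 2.78 × 8.109 = 22.54 MΩ.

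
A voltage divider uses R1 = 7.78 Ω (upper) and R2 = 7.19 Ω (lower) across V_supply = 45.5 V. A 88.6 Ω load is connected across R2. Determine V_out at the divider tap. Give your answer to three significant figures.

V_out ≈ 21.0 V

The load sits in parallel with R2, giving an effective lower resistance R2' = R2·R_L/(R2+R_L) = 6.650 Ω.
Then V_out = V_supply · R2'/(R1 + R2') = 45.5 × 6.650/14.43 = 20.97 V.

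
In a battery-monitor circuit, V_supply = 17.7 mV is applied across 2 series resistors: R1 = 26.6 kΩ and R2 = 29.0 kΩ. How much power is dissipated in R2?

The common current is I = 17.7/55.60 = 0.3183 µA.
P = I²R = 0.1013 × 29.0 = 2.939 nW.

P ≈ 2.94 nW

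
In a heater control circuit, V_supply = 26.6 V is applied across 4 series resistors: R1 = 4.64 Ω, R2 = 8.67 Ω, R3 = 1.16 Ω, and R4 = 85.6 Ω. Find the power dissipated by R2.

ΣR = 100.1 Ω → I = 26.6/100.1 = 0.2658 A.
P = I²R = 0.07066 × 8.67 = 0.6126 W.

P ≈ 0.613 W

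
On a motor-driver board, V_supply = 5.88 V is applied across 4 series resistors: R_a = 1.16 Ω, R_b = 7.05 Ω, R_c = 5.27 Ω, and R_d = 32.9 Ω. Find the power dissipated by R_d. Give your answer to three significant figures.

Series current I = V_supply/ΣR = 5.88/46.38 = 0.1268 A.
P = I²R = 0.01607 × 32.9 = 0.5288 W.

P ≈ 0.529 W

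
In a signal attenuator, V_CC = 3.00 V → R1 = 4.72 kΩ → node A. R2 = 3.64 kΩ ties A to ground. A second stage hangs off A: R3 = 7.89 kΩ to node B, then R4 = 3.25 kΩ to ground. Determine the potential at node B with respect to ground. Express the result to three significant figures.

The second stage (R3 + R4 = 11.14 kΩ) loads node A in parallel with R2.
R2 ‖ (R3+R4) = 2.744 kΩ.
First divider: V_A = V_CC · 2.744/(4.72 + 2.744) = 1.103 V.
Then the unloaded second divider: V_B = V_A × R4/(R3+R4) = 1.103 × 0.2917 = 0.3217 V.

V_B ≈ 0.322 V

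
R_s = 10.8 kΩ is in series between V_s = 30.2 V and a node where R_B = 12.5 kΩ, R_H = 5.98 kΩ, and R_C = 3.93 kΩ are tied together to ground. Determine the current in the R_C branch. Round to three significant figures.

Parallel bank: R_p = 1/(1/12.5 + 1/5.98 + 1/3.93) = 1.993 kΩ.
Node voltage V_A = V_s · R_p/(R_s + R_p) = 30.2 × 0.1558 = 4.705 V.
I(R_C) = V_A / R_C = 4.705/3.93 = 1.197 mA.

I ≈ 1.20 mA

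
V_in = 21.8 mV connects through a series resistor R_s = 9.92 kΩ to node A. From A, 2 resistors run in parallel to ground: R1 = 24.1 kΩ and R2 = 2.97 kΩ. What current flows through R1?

Parallel bank: R_p = 1/(1/24.1 + 1/2.97) = 2.644 kΩ.
V_A by voltage divider: V_A = 21.8 × 2.644/(9.92 + 2.644) = 4.588 mV.
Branch current I = V_A/R1 = 4.588/24.1 = 0.1904 µA.

I ≈ 0.190 µA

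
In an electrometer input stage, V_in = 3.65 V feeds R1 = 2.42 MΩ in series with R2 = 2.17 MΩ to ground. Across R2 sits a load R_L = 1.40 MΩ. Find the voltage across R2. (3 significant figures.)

The load sits in parallel with R2, giving an effective lower resistance R2' = R2·R_L/(R2+R_L) = 0.8510 MΩ.
Now apply the divider: V_out = 3.65 × 0.2602 = 0.9496 V.

V_out ≈ 0.950 V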